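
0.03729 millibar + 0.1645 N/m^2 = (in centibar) 0.003893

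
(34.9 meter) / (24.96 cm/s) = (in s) 139.8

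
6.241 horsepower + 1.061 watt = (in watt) 4655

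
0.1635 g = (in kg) 0.0001635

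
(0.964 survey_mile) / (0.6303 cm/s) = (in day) 2.849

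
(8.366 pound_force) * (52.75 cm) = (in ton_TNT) 4.692e-09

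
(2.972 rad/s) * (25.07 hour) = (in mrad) 2.682e+08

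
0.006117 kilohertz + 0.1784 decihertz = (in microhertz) 6.135e+06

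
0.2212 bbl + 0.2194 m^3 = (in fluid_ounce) 8608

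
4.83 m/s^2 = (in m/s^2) 4.83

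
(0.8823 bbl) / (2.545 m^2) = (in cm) 5.512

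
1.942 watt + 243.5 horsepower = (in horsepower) 243.5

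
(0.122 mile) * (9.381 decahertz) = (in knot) 3.58e+04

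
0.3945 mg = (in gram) 0.0003945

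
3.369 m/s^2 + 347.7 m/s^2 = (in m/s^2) 351.1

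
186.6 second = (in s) 186.6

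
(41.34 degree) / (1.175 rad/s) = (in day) 7.107e-06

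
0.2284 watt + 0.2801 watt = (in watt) 0.5085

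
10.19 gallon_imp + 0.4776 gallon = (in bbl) 0.3027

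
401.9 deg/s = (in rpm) 66.98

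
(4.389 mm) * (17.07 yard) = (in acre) 1.693e-05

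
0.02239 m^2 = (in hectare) 2.239e-06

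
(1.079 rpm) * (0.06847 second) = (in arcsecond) 1596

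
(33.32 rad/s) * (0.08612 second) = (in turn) 0.4567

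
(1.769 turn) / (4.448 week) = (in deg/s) 0.0002367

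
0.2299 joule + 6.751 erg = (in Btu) 0.0002179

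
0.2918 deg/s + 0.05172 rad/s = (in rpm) 0.5425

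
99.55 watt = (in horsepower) 0.1335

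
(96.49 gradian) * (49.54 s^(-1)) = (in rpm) 717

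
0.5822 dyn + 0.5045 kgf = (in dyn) 4.947e+05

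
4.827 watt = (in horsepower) 0.006473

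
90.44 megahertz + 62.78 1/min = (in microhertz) 9.044e+13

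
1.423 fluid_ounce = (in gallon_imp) 0.009257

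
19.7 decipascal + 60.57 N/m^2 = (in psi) 0.009071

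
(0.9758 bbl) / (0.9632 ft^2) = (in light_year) 1.833e-16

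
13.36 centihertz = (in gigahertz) 1.336e-10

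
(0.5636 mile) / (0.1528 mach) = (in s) 17.43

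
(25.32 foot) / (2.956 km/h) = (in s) 9.399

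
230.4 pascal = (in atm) 0.002274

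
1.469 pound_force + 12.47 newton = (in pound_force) 4.272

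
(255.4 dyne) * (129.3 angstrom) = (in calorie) 7.893e-12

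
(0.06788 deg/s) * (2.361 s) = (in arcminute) 9.616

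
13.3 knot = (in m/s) 6.842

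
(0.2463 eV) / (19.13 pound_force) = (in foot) 1.521e-21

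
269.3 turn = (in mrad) 1.692e+06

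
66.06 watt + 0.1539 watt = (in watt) 66.21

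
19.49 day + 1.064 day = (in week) 2.936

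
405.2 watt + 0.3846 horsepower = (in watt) 692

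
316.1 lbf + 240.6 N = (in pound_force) 370.2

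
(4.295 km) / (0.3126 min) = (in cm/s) 2.29e+04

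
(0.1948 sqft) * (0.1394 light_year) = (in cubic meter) 2.387e+13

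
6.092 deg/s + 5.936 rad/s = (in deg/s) 346.2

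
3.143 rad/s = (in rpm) 30.01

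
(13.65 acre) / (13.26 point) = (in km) 1.181e+04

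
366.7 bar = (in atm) 361.9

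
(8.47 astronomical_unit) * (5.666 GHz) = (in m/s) 7.179e+21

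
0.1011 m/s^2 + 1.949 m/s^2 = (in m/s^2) 2.05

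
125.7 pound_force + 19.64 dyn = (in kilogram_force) 57.02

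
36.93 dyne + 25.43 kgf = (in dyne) 2.494e+07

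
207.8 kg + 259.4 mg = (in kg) 207.8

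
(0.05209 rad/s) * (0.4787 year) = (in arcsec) 1.622e+11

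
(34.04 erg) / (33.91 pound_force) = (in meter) 2.257e-08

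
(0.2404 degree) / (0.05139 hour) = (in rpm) 0.0002166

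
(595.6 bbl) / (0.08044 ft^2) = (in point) 3.592e+07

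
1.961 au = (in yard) 3.208e+11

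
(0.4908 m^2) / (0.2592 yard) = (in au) 1.384e-11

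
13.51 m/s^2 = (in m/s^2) 13.51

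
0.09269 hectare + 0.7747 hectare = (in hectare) 0.8674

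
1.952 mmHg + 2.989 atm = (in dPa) 3.031e+06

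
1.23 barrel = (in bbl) 1.23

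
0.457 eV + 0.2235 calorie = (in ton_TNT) 2.235e-10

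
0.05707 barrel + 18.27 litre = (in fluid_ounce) 924.6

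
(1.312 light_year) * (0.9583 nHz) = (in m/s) 1.189e+07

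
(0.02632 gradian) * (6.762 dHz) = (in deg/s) 0.01602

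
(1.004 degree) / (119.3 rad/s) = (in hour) 4.08e-08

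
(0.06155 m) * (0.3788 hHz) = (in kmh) 8.393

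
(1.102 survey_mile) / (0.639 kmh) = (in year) 0.0003168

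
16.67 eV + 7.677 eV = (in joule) 3.901e-18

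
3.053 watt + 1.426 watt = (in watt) 4.479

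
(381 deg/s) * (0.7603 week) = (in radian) 3.058e+06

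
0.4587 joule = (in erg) 4.587e+06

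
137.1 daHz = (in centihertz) 1.371e+05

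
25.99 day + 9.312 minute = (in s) 2.246e+06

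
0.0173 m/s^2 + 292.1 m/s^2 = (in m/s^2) 292.1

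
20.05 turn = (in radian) 126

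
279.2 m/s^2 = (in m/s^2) 279.2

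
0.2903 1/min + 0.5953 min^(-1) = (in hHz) 0.0001476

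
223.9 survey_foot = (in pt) 1.934e+05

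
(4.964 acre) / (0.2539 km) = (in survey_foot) 259.6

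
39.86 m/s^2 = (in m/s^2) 39.86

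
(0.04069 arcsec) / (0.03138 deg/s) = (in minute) 6.003e-06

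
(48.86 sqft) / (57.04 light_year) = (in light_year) 8.891e-34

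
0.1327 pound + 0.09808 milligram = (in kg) 0.06019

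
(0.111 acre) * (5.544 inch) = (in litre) 6.326e+04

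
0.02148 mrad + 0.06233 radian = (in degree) 3.572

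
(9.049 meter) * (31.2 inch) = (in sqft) 77.19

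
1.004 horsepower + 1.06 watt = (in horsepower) 1.005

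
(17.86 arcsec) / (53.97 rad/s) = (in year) 5.087e-14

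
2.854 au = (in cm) 4.27e+13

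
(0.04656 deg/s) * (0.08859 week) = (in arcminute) 1.497e+05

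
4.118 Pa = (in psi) 0.0005973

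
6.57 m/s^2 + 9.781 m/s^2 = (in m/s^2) 16.35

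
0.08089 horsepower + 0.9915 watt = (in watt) 61.31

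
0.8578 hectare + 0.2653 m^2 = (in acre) 2.12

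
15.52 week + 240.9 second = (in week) 15.52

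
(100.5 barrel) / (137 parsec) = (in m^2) 3.78e-18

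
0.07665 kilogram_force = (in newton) 0.7517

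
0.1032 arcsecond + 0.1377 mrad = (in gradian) 0.008798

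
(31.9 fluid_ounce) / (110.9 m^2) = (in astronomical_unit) 5.686e-17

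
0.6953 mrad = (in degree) 0.03984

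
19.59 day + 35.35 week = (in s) 2.307e+07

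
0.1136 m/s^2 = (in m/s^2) 0.1136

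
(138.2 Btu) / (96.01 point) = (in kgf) 4.39e+05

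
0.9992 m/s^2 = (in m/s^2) 0.9992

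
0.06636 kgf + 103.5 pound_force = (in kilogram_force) 47.01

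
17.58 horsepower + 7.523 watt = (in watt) 1.312e+04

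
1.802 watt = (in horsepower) 0.002417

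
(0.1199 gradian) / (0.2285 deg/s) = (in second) 0.4723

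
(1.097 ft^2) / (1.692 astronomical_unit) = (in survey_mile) 2.502e-16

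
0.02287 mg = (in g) 2.287e-05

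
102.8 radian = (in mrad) 1.028e+05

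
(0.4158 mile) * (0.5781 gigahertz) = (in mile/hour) 8.653e+11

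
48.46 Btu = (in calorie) 1.222e+04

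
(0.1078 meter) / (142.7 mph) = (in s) 0.00169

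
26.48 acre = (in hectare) 10.72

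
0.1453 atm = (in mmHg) 110.4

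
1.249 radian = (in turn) 0.1988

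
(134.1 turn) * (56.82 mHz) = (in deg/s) 2743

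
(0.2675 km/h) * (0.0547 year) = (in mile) 79.65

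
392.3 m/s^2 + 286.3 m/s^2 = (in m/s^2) 678.6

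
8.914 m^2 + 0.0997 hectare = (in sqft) 1.083e+04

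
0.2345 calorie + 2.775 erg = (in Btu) 0.0009299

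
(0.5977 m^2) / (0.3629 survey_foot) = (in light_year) 5.712e-16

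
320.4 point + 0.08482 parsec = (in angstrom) 2.617e+25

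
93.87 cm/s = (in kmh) 3.379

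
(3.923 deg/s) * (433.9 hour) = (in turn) 1.702e+04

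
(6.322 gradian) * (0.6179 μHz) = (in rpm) 5.86e-07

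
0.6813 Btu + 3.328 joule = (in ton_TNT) 1.726e-07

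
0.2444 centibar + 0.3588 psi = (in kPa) 2.718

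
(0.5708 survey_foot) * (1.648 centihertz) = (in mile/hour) 0.006414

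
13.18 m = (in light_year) 1.393e-15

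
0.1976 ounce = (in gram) 5.602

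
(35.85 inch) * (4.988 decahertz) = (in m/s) 45.42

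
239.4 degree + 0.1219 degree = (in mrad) 4180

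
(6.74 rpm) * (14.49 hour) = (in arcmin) 1.266e+08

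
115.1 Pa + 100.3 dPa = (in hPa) 1.251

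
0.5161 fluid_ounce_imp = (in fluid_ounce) 0.4958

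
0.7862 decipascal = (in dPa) 0.7862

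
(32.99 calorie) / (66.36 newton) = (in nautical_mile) 0.001123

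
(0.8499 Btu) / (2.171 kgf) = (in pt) 1.194e+05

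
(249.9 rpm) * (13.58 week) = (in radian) 2.149e+08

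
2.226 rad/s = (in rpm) 21.26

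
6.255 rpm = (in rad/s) 0.655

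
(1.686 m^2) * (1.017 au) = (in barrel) 1.613e+12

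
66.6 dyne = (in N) 0.000666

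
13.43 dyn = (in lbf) 3.019e-05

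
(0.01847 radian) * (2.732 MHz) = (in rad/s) 5.046e+04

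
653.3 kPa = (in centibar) 653.3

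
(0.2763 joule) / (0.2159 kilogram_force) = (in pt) 369.9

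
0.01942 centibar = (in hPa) 0.1942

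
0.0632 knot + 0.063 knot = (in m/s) 0.06492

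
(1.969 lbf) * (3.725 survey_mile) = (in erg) 5.251e+11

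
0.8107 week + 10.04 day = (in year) 0.04305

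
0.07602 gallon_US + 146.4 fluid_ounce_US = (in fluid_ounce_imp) 162.5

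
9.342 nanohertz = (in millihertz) 9.342e-06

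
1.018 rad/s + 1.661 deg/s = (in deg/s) 59.99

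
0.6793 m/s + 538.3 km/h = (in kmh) 540.7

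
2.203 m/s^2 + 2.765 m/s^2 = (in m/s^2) 4.968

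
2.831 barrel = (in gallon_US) 118.9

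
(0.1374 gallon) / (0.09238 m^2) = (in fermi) 5.63e+12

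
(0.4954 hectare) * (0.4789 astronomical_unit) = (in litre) 3.549e+17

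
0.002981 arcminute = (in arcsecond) 0.1789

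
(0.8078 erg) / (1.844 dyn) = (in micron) 4381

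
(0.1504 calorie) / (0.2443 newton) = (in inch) 101.4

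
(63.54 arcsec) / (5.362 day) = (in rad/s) 6.649e-10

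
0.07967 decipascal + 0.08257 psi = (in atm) 0.005619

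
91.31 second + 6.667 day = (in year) 0.01827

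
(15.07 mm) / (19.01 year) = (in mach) 7.383e-14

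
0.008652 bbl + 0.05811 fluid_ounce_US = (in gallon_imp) 0.303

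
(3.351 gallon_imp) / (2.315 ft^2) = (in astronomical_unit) 4.735e-13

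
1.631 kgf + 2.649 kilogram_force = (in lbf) 9.436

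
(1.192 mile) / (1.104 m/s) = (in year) 5.51e-05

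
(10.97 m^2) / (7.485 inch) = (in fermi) 5.77e+16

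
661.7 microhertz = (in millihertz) 0.6617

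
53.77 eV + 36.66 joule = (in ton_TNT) 8.762e-09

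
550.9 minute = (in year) 0.001048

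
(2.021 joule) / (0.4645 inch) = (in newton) 171.3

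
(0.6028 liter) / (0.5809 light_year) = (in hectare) 1.097e-23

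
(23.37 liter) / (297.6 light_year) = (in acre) 2.051e-24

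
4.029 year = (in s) 1.271e+08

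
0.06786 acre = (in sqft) 2956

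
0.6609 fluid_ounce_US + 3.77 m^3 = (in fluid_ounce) 1.275e+05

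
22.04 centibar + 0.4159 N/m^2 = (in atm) 0.2175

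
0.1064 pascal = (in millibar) 0.001064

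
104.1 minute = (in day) 0.07229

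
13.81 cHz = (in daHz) 0.01381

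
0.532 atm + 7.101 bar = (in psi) 110.8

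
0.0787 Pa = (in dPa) 0.787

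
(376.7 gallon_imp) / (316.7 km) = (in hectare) 5.407e-10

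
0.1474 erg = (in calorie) 3.523e-09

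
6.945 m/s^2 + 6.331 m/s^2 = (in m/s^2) 13.28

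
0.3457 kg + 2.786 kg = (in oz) 110.5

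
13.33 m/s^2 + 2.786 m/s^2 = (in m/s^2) 16.12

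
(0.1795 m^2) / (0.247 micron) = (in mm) 7.267e+08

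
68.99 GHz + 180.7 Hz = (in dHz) 6.899e+11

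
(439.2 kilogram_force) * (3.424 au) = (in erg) 2.206e+22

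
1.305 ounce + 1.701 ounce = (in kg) 0.08522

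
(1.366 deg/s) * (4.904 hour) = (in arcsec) 8.682e+07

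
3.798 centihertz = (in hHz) 0.0003798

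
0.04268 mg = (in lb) 9.409e-08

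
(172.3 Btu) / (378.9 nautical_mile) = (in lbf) 0.05824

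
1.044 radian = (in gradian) 66.46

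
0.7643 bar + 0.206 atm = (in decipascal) 9.73e+05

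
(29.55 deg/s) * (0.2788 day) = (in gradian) 7.909e+05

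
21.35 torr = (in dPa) 2.846e+04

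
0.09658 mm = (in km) 9.658e-08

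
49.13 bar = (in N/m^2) 4.913e+06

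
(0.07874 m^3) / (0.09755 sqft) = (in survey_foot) 28.51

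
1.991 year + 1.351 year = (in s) 1.054e+08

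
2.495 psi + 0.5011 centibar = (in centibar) 17.7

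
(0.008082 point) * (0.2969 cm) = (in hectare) 8.465e-13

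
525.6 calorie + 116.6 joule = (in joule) 2316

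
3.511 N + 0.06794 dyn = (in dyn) 3.511e+05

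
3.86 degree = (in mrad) 67.37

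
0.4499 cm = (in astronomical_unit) 3.007e-14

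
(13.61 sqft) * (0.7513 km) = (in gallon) 2.51e+05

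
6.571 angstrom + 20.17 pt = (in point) 20.17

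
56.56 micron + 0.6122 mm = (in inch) 0.02633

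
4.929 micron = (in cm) 0.0004929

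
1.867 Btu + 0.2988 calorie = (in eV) 1.23e+22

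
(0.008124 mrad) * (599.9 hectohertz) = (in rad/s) 0.4874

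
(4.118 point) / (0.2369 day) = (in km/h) 2.555e-07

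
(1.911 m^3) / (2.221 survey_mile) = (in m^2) 0.0005346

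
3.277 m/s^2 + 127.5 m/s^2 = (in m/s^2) 130.8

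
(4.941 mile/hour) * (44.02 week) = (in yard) 6.431e+07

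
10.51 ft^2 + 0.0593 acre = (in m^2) 241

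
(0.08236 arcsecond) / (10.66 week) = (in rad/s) 6.193e-14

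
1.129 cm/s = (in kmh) 0.04064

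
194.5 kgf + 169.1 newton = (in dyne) 2.076e+08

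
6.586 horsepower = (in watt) 4911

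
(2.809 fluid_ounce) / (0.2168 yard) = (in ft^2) 0.004511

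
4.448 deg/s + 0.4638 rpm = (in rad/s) 0.1262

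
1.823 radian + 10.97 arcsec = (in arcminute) 6267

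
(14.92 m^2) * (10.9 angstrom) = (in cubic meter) 1.626e-08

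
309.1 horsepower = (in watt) 2.305e+05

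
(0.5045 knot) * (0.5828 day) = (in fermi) 1.307e+19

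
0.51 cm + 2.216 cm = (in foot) 0.08944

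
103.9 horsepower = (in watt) 7.748e+04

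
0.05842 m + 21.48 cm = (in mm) 273.2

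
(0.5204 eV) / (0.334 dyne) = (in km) 2.496e-17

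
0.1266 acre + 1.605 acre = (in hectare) 0.7008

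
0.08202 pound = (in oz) 1.312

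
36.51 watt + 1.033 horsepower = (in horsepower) 1.082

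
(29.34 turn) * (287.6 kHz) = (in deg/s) 3.038e+09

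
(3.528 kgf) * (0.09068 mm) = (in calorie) 0.0007498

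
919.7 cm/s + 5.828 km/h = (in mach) 0.03176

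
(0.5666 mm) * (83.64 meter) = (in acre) 1.171e-05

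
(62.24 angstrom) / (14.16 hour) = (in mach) 3.586e-16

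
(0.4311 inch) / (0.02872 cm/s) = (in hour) 0.01059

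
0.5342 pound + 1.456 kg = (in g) 1698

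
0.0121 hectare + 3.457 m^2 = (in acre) 0.03075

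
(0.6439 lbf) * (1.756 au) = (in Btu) 7.131e+08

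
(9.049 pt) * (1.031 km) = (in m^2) 3.291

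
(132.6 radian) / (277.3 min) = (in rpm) 0.07611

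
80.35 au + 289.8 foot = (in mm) 1.202e+16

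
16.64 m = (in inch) 655.1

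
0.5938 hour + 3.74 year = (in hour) 3.276e+04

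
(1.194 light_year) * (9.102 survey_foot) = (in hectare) 3.134e+12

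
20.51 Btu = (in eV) 1.351e+23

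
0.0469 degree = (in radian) 0.0008186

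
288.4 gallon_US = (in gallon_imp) 240.1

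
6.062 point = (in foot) 0.007016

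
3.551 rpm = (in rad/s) 0.3719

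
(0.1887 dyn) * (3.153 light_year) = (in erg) 5.629e+17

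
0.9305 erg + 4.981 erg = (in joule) 5.911e-07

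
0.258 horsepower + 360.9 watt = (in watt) 553.3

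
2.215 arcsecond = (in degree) 0.0006153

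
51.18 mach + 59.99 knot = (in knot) 3.393e+04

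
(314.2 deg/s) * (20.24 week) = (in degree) 3.846e+09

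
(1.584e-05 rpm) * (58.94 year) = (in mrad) 3.083e+06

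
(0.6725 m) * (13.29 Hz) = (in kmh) 32.18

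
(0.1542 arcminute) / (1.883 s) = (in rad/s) 2.382e-05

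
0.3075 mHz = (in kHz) 3.075e-07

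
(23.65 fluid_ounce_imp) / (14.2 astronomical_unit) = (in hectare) 3.163e-20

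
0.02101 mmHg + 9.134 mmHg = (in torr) 9.155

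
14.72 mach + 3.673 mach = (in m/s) 6263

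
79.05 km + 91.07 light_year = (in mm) 8.616e+20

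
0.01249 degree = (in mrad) 0.218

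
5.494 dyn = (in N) 5.494e-05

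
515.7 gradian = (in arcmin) 2.785e+04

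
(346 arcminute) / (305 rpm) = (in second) 0.003151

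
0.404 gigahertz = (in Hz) 4.04e+08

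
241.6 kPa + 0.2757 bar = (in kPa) 269.2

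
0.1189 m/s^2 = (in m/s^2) 0.1189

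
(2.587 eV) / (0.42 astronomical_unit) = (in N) 6.597e-30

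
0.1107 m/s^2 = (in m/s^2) 0.1107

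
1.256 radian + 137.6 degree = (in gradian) 232.8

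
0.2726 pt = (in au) 6.428e-16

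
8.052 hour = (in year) 0.0009192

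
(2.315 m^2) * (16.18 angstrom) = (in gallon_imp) 8.239e-07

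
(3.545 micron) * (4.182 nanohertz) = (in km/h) 5.337e-14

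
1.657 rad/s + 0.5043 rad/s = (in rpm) 20.64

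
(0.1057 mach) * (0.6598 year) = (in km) 7.489e+05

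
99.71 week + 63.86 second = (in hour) 1.675e+04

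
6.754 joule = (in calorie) 1.614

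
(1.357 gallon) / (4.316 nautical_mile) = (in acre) 1.588e-10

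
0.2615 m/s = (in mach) 0.000768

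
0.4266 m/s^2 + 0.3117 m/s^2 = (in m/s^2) 0.7383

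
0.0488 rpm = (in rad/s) 0.00511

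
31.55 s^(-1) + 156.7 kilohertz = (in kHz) 156.7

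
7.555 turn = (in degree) 2720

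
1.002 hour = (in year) 0.0001144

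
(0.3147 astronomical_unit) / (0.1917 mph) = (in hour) 1.526e+08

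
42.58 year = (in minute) 2.238e+07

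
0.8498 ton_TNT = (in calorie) 8.498e+08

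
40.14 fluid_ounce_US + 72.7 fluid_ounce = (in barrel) 0.02099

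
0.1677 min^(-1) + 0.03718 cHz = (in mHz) 3.167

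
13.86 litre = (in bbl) 0.08718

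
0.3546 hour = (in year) 4.048e-05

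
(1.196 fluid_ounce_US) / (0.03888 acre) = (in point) 0.0006372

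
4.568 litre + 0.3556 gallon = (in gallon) 1.562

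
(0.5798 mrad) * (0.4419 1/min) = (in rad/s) 4.27e-06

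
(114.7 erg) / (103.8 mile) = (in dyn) 6.866e-06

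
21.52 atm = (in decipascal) 2.181e+07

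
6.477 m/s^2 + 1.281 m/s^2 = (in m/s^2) 7.758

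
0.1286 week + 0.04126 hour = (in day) 0.9019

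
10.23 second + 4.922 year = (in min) 2.587e+06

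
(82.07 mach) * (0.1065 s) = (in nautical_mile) 1.607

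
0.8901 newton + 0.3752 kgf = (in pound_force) 1.027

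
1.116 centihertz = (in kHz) 1.116e-05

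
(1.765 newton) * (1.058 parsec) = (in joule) 5.762e+16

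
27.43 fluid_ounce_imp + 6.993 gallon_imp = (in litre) 32.57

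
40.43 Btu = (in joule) 4.266e+04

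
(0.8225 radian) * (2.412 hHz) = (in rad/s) 198.4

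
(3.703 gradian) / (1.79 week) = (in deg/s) 3.078e-06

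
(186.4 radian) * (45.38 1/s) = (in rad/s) 8459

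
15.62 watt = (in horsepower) 0.02095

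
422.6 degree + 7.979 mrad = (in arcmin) 2.538e+04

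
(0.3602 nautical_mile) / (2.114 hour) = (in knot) 0.1704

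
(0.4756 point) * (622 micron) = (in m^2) 1.044e-07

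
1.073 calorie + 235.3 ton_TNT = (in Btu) 9.331e+08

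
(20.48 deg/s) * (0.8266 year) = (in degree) 5.339e+08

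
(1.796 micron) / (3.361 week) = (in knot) 1.717e-12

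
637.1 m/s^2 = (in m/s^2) 637.1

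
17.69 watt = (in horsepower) 0.02372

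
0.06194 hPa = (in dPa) 61.94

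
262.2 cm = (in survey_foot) 8.602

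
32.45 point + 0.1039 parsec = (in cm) 3.206e+17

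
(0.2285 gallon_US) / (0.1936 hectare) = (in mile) 2.776e-10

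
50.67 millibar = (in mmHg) 38.01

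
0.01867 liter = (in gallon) 0.004932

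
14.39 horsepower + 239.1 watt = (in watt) 1.097e+04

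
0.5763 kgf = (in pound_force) 1.271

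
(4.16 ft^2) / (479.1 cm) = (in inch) 3.176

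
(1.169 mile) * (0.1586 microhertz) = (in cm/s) 0.02984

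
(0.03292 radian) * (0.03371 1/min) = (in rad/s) 1.85e-05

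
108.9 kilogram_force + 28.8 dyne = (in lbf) 240.1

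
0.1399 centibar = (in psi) 0.02029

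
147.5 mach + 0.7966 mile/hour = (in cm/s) 5.022e+06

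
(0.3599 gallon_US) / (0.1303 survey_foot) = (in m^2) 0.0343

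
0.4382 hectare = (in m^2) 4382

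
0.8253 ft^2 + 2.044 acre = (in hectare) 0.8272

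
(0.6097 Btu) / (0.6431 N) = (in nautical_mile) 0.5401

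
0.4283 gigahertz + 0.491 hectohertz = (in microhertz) 4.283e+14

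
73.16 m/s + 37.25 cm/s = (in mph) 164.5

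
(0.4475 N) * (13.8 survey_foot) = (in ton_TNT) 4.499e-10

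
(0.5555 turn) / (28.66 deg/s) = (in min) 0.1163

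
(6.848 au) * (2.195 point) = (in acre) 1.96e+05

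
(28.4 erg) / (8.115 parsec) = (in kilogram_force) 1.157e-24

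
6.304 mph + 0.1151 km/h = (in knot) 5.54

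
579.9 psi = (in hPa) 3.998e+04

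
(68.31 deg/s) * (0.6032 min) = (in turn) 6.867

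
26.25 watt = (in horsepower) 0.0352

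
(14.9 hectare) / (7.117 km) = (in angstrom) 2.094e+11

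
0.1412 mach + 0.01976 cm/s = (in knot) 93.46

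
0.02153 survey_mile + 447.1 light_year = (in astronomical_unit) 2.828e+07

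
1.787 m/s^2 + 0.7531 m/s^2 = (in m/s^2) 2.54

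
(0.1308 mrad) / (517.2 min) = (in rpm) 4.025e-08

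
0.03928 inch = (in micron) 997.7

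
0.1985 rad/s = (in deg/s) 11.37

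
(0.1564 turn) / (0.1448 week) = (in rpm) 0.0001072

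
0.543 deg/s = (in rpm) 0.0905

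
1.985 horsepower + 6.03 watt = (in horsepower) 1.993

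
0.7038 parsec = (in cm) 2.172e+18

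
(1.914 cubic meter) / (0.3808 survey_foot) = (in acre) 0.004075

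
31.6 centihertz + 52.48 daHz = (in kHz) 0.5251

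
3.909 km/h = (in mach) 0.003189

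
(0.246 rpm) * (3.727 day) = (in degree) 4.753e+05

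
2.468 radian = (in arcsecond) 5.091e+05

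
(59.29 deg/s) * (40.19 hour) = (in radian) 1.497e+05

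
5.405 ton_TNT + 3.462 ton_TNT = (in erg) 3.71e+17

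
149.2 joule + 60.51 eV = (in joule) 149.2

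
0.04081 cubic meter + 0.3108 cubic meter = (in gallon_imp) 77.34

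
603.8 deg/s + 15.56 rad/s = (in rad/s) 26.1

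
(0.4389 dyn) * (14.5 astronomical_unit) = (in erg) 9.52e+13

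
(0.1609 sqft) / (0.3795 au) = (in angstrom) 0.002633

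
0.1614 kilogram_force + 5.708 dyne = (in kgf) 0.1614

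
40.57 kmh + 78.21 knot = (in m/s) 51.5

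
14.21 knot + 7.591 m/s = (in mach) 0.04376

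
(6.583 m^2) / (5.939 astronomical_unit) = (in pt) 2.1e-08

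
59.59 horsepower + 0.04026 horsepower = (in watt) 4.447e+04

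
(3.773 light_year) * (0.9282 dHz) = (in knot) 6.44e+15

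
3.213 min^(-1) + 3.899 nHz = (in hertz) 0.05355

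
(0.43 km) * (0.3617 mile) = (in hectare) 25.03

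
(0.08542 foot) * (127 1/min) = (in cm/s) 5.511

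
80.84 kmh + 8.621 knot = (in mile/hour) 60.15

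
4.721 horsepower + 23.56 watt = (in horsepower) 4.753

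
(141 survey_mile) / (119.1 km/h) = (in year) 0.0002175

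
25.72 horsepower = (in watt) 1.918e+04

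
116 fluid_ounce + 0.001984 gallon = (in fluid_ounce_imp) 121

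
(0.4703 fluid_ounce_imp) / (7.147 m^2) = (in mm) 0.00187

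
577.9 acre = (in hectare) 233.9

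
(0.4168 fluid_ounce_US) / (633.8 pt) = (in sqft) 0.0005934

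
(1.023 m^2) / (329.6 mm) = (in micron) 3.104e+06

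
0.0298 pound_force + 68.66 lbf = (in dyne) 3.055e+07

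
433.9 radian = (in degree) 2.486e+04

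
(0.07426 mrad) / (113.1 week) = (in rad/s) 1.086e-12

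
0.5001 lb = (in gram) 226.8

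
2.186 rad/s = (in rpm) 20.87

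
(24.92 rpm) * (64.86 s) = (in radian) 169.3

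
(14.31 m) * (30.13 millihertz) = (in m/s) 0.4312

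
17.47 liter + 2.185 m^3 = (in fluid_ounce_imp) 7.752e+04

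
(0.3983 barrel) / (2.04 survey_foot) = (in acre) 2.517e-05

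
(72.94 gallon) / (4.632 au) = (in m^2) 3.985e-13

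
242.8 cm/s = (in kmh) 8.741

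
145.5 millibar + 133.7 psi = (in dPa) 9.364e+06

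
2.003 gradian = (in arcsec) 6490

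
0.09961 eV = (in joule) 1.596e-20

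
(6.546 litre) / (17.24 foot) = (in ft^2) 0.01341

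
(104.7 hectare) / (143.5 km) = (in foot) 23.94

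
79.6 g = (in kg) 0.0796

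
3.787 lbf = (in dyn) 1.685e+06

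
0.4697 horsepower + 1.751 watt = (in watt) 352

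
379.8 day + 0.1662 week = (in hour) 9143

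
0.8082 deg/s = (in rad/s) 0.01411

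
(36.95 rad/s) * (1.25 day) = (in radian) 3.991e+06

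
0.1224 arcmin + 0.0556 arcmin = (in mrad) 0.05178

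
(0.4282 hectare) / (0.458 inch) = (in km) 368.1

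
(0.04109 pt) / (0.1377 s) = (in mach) 3.092e-07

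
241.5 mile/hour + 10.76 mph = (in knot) 219.2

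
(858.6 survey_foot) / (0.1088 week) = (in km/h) 0.01432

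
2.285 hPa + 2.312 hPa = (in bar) 0.004597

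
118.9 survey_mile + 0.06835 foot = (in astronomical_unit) 1.279e-06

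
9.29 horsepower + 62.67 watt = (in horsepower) 9.374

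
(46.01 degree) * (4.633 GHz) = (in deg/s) 2.132e+11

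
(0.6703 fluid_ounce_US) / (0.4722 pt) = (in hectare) 1.19e-05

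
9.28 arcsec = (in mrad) 0.04499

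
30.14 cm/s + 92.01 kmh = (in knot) 50.27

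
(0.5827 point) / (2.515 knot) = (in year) 5.038e-12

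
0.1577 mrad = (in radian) 0.0001577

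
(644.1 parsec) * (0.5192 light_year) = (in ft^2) 1.051e+36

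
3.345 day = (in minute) 4817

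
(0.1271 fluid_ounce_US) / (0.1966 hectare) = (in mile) 1.188e-12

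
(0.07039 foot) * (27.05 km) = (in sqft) 6247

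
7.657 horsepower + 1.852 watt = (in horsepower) 7.659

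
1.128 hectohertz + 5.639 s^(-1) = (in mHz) 1.184e+05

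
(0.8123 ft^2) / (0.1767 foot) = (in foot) 4.597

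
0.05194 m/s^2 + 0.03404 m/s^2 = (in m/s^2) 0.08598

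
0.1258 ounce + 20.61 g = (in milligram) 2.418e+04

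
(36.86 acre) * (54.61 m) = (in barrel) 5.124e+07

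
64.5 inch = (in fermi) 1.638e+15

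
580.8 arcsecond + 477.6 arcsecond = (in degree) 0.294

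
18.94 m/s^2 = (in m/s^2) 18.94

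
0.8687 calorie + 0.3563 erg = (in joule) 3.635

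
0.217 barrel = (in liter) 34.5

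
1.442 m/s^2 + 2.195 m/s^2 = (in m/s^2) 3.637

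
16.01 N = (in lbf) 3.599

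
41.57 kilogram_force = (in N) 407.7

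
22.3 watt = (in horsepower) 0.0299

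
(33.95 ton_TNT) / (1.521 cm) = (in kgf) 9.523e+11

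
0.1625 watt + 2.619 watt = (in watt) 2.782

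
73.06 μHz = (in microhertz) 73.06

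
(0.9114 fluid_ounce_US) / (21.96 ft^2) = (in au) 8.831e-17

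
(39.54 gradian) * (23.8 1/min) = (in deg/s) 14.12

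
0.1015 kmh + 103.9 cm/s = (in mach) 0.003134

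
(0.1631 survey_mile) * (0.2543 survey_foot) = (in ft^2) 219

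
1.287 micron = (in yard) 1.407e-06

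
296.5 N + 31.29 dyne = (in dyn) 2.965e+07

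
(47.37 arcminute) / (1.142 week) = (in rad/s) 1.995e-08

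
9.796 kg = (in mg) 9.796e+06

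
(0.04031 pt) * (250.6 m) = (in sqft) 0.03836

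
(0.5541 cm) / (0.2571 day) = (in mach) 7.326e-10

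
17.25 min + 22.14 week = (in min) 2.232e+05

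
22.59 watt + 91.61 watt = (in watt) 114.2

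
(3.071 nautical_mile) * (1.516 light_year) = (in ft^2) 8.78e+20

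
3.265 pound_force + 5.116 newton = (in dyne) 1.964e+06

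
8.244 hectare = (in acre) 20.37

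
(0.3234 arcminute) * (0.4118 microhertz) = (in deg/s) 2.22e-09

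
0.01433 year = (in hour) 125.5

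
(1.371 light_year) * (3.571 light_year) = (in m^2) 4.382e+32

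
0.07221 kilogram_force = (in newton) 0.7081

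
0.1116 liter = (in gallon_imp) 0.02455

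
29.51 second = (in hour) 0.008197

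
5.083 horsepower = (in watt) 3790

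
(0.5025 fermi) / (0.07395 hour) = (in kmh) 6.795e-18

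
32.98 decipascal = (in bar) 3.298e-05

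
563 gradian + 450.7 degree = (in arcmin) 5.744e+04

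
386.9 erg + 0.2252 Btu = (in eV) 1.483e+21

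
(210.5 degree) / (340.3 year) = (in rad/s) 3.423e-10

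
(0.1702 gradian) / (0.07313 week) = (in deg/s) 3.463e-06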